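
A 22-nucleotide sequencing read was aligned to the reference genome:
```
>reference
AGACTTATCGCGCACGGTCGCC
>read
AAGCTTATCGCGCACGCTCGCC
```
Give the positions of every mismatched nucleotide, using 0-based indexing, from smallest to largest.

1, 2, 16

Differences at position 1 (G→A), position 2 (A→G), position 16 (G→C).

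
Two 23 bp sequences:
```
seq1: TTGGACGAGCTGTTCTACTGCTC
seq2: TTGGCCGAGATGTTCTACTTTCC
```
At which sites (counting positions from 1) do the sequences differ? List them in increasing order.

5, 10, 20, 21, 22

Scanning 1-based: 5: A/C; 10: C/A; 20: G/T; 21: C/T; 22: T/C.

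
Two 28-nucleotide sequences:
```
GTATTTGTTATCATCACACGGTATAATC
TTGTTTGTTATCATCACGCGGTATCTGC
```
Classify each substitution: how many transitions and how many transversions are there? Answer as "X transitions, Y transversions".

Transitions (purine↔purine or pyrimidine↔pyrimidine): 3 A→G, 18 A→G.
Transversions (purine↔pyrimidine): 1 G→T, 25 A→C, 26 A→T, 27 T→G.

2 transitions, 4 transversions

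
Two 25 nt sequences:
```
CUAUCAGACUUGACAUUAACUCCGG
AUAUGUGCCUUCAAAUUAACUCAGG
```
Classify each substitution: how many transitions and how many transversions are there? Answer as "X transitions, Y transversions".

0 transitions, 7 transversions

Transitions (purine↔purine or pyrimidine↔pyrimidine): none.
Transversions (purine↔pyrimidine): 1 C→A, 5 C→G, 6 A→U, 8 A→C, 12 G→C, 14 C→A, 23 C→A.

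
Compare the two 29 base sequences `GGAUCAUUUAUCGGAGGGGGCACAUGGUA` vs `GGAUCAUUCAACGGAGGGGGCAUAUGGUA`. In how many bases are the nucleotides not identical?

Mismatches (1-based): base 9: U→C; base 11: U→A; base 23: C→U.

3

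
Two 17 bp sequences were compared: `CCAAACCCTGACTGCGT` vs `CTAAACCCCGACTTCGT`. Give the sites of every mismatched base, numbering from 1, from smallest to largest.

2, 9, 14

Scanning 1-based: 2: C/T; 9: T/C; 14: G/T.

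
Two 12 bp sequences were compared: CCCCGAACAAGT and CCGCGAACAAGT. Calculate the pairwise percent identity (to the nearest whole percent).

92%

1 position differs (3), so 11 of 12 match: 11/12 = 91.67%.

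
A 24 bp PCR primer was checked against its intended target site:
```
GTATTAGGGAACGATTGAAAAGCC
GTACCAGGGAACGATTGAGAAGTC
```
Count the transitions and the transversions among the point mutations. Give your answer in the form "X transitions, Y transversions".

4 transitions, 0 transversions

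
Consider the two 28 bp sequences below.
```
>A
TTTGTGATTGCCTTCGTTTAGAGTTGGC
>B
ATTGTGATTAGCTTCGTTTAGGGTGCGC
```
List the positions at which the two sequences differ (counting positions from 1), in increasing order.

1, 10, 11, 22, 25, 26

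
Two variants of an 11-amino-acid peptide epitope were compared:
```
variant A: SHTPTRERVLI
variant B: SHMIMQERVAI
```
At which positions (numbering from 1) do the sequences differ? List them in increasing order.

3, 4, 5, 6, 10

Scanning 1-based: 3: T/M; 4: P/I; 5: T/M; 6: R/Q; 10: L/A.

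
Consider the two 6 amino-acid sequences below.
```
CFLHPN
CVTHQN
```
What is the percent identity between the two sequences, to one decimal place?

50.0%

Mismatches at positions 2, 3, 5 (1-based): 3 of 6.
Identical positions: 3/6 = 50% → 50.0%.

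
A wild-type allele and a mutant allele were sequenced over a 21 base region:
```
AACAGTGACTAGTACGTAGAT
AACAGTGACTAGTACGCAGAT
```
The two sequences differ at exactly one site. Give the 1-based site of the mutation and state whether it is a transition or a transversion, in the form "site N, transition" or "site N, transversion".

Site 17 changes T→C. T is a pyrimidine and C is a pyrimidine, so this is a transition.

site 17, transition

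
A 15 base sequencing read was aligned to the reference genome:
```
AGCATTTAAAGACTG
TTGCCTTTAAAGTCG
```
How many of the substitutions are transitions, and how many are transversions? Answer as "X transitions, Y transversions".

Transitions (purine↔purine or pyrimidine↔pyrimidine): 5 T→C, 11 G→A, 12 A→G, 13 C→T, 14 T→C.
Transversions (purine↔pyrimidine): 1 A→T, 2 G→T, 3 C→G, 4 A→C, 8 A→T.

5 transitions, 5 transversions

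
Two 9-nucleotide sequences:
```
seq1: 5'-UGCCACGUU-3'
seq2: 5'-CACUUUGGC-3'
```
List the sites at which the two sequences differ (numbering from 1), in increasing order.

Scanning 1-based: 1: U/C; 2: G/A; 4: C/U; 5: A/U; 6: C/U; 8: U/G; 9: U/C.

1, 2, 4, 5, 6, 8, 9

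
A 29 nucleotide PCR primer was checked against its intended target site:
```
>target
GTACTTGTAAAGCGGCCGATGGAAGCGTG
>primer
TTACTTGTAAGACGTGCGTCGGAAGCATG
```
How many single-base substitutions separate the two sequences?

8

The sequences differ at sites 1, 11, 12, 15, 16, 19, 20, 27 (1-based) — 8 in total.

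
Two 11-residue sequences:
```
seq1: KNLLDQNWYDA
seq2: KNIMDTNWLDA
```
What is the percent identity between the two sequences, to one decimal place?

Mismatches at positions 3, 4, 6, 9 (1-based): 4 of 11.
Identical positions: 7/11 = 63.64% → 63.6%.

63.6%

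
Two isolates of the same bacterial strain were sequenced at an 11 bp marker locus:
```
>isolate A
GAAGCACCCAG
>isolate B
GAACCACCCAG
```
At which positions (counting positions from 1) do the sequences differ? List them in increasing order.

4

Differences at position 4 (G→C).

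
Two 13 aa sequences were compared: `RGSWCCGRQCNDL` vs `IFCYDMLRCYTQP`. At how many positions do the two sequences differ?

12

Comparing position by position, 12 positions differ: 1 (R/I), 2 (G/F), 3 (S/C), 4 (W/Y), 5 (C/D), 6 (C/M), 7 (G/L), 9 (Q/C), 10 (C/Y), 11 (N/T), 12 (D/Q), 13 (L/P).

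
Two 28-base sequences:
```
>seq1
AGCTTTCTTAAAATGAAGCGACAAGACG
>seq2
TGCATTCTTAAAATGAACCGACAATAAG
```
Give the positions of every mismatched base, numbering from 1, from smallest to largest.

Scanning 1-based: 1: A/T; 4: T/A; 18: G/C; 25: G/T; 27: C/A.

1, 4, 18, 25, 27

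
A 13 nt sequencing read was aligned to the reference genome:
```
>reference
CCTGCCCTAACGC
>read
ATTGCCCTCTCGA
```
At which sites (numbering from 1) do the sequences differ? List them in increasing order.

1, 2, 9, 10, 13

Differences at site 1 (C→A), site 2 (C→T), site 9 (A→C), site 10 (A→T), site 13 (C→A).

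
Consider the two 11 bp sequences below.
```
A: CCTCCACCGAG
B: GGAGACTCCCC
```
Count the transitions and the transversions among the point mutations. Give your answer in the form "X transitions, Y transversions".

Transitions (purine↔purine or pyrimidine↔pyrimidine): 7 C→T.
Transversions (purine↔pyrimidine): 1 C→G, 2 C→G, 3 T→A, 4 C→G, 5 C→A, 6 A→C, 9 G→C, 10 A→C, 11 G→C.

1 transition, 9 transversions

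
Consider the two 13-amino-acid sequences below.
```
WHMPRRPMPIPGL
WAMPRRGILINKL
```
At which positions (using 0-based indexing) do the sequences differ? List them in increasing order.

Scanning 0-based: 1: H/A; 6: P/G; 7: M/I; 8: P/L; 10: P/N; 11: G/K.

1, 6, 7, 8, 10, 11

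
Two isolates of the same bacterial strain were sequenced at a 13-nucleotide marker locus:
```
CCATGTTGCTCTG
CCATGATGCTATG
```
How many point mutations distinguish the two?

2

Mismatches (1-based): position 6: T→A; position 11: C→A.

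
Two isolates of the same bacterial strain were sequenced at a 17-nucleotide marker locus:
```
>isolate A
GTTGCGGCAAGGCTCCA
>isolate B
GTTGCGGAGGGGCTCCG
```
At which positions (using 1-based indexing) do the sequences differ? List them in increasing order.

Scanning 1-based: 8: C/A; 9: A/G; 10: A/G; 17: A/G.

8, 9, 10, 17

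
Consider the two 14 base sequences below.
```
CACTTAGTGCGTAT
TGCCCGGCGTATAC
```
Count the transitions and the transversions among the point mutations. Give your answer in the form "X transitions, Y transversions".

9 transitions, 0 transversions

Mismatches (1-based):
site 1: C→T (pyrimidine→pyrimidine, transition)
site 2: A→G (purine→purine, transition)
site 4: T→C (pyrimidine→pyrimidine, transition)
site 5: T→C (pyrimidine→pyrimidine, transition)
site 6: A→G (purine→purine, transition)
site 8: T→C (pyrimidine→pyrimidine, transition)
site 10: C→T (pyrimidine→pyrimidine, transition)
site 11: G→A (purine→purine, transition)
site 14: T→C (pyrimidine→pyrimidine, transition)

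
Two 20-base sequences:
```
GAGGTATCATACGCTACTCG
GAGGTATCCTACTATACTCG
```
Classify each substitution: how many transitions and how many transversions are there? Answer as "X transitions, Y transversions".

Mismatches (1-based):
base 9: A→C (purine→pyrimidine, transversion)
base 13: G→T (purine→pyrimidine, transversion)
base 14: C→A (pyrimidine→purine, transversion)

0 transitions, 3 transversions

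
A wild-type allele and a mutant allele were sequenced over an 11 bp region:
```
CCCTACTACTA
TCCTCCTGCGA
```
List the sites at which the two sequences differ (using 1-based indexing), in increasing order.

Differences at site 1 (C→T), site 5 (A→C), site 8 (A→G), site 10 (T→G).

1, 5, 8, 10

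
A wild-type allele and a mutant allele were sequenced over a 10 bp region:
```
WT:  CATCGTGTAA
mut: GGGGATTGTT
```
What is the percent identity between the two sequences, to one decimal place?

Mismatches at positions 1, 2, 3, 4, 5, 7, 8, 9, 10 (1-based): 9 of 10.
Identical positions: 1/10 = 10% → 10.0%.

10.0%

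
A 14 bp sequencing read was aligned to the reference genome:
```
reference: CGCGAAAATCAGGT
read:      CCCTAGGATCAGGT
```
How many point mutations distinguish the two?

Mismatches (1-based): base 2: G→C; base 4: G→T; base 6: A→G; base 7: A→G.

4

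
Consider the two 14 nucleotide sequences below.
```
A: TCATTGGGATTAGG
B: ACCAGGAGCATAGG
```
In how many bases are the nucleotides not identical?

7

Mismatches (1-based): base 1: T→A; base 3: A→C; base 4: T→A; base 5: T→G; base 7: G→A; base 9: A→C; base 10: T→A.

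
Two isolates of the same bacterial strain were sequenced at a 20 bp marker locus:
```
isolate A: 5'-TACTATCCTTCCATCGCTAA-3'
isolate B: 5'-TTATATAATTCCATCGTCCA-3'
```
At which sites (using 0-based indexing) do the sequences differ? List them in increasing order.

Scanning 0-based: 1: A/T; 2: C/A; 6: C/A; 7: C/A; 16: C/T; 17: T/C; 18: A/C.

1, 2, 6, 7, 16, 17, 18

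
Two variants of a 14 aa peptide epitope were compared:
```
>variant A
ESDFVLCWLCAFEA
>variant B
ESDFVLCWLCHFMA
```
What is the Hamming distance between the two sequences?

The sequences differ at residues 11, 13 (1-based) — 2 in total.

2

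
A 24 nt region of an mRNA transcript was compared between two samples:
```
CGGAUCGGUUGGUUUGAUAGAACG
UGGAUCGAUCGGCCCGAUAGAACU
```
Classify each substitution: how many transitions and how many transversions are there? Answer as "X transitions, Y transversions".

Transitions (purine↔purine or pyrimidine↔pyrimidine): 1 C→U, 8 G→A, 10 U→C, 13 U→C, 14 U→C, 15 U→C.
Transversions (purine↔pyrimidine): 24 G→U.

6 transitions, 1 transversion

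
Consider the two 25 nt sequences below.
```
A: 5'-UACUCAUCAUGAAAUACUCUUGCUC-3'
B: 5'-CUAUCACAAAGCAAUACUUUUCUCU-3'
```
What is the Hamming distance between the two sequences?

12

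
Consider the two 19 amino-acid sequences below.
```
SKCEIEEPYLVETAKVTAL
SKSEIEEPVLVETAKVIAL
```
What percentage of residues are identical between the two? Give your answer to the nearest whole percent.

Mismatches at positions 3, 9, 17 (1-based): 3 of 19.
Identical positions: 16/19 = 84.21% → 84%.

84%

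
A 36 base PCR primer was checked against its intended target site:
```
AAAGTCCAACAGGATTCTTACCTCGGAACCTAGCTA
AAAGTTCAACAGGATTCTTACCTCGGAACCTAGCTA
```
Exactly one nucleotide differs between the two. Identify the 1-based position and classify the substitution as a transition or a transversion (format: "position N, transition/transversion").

Position 6 changes C→T. C is a pyrimidine and T is a pyrimidine, so this is a transition.

position 6, transition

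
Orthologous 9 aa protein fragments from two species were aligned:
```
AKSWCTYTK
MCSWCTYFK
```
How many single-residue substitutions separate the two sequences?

3

Comparing position by position, 3 residues differ: 1 (A/M), 2 (K/C), 8 (T/F).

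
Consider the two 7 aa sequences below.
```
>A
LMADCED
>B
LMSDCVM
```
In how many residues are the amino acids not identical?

The sequences differ at residues 3, 6, 7 (1-based) — 3 in total.

3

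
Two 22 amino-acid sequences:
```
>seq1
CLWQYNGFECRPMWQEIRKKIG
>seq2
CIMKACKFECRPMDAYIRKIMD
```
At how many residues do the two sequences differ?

Comparing position by position, 12 residues differ: 2 (L/I), 3 (W/M), 4 (Q/K), 5 (Y/A), 6 (N/C), 7 (G/K), 14 (W/D), 15 (Q/A), 16 (E/Y), 20 (K/I), 21 (I/M), 22 (G/D).

12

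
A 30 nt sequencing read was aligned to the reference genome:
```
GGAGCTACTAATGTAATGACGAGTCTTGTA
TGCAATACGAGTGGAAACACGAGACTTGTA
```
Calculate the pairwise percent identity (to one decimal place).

66.7%

Mismatches at positions 1, 3, 4, 5, 9, 11, 14, 17, 18, 24 (1-based): 10 of 30.
Identical positions: 20/30 = 66.67% → 66.7%.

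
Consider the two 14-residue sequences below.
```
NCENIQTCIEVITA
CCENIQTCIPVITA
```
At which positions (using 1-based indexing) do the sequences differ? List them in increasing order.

1, 10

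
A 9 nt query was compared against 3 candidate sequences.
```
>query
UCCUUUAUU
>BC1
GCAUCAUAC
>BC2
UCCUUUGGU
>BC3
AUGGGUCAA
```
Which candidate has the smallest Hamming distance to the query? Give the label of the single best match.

BC2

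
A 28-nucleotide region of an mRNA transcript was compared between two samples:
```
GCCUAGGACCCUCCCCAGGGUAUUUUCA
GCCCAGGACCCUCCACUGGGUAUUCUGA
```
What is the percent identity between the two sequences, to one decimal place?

Mismatches at positions 4, 15, 17, 25, 27 (1-based): 5 of 28.
Identical positions: 23/28 = 82.14% → 82.1%.

82.1%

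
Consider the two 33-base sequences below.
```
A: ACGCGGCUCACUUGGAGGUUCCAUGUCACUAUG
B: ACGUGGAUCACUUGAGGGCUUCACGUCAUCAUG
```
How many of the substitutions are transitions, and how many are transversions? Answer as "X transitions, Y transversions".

8 transitions, 1 transversion

Mismatches (1-based):
position 4: C→U (pyrimidine→pyrimidine, transition)
position 7: C→A (pyrimidine→purine, transversion)
position 15: G→A (purine→purine, transition)
position 16: A→G (purine→purine, transition)
position 19: U→C (pyrimidine→pyrimidine, transition)
position 21: C→U (pyrimidine→pyrimidine, transition)
position 24: U→C (pyrimidine→pyrimidine, transition)
position 29: C→U (pyrimidine→pyrimidine, transition)
position 30: U→C (pyrimidine→pyrimidine, transition)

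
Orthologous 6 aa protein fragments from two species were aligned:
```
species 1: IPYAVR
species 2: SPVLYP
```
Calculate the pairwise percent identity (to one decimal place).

Mismatches at positions 1, 3, 4, 5, 6 (1-based): 5 of 6.
Identical positions: 1/6 = 16.67% → 16.7%.

16.7%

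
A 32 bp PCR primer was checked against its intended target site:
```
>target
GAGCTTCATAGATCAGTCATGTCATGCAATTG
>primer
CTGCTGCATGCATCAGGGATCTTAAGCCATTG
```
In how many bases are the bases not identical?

Comparing position by position, 11 bases differ: 1 (G/C), 2 (A/T), 6 (T/G), 10 (A/G), 11 (G/C), 17 (T/G), 18 (C/G), 21 (G/C), 23 (C/T), 25 (T/A), 28 (A/C).

11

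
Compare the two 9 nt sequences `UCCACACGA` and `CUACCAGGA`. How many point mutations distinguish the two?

5

Mismatches (1-based): site 1: U→C; site 2: C→U; site 3: C→A; site 4: A→C; site 7: C→G.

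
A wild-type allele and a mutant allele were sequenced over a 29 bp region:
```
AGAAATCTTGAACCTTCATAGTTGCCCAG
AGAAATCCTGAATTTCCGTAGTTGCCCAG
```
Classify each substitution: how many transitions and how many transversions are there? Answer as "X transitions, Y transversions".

5 transitions, 0 transversions

Transitions (purine↔purine or pyrimidine↔pyrimidine): 8 T→C, 13 C→T, 14 C→T, 16 T→C, 18 A→G.
Transversions (purine↔pyrimidine): none.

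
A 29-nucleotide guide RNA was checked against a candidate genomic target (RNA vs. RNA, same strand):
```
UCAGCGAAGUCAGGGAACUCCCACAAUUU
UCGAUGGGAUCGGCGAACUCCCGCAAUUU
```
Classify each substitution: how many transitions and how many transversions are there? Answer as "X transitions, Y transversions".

8 transitions, 1 transversion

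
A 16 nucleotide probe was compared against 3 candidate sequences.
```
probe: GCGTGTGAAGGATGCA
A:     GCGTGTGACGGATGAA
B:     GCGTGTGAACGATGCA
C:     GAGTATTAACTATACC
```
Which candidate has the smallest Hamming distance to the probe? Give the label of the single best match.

A differs at 2 bases; B differs at 1 base; C differs at 7 bases. The closest is B.

B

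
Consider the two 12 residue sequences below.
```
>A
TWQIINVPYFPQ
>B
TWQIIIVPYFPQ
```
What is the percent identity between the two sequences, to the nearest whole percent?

92%

Mismatch at position 6 (1-based): 1 of 12.
Identical positions: 11/12 = 91.67% → 92%.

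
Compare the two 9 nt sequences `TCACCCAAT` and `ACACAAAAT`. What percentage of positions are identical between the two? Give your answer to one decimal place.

Mismatches at positions 1, 5, 6 (1-based): 3 of 9.
Identical positions: 6/9 = 66.67% → 66.7%.

66.7%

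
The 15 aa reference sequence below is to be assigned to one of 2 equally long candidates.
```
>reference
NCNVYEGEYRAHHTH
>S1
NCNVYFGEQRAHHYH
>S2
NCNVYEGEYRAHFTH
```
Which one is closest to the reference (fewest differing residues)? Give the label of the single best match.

Hamming distances to reference — S1: 3; S2: 1.
Smallest is S2 with 1 mismatch.

S2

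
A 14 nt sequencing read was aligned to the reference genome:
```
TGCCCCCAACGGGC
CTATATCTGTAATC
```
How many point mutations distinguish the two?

12

Comparing position by position, 12 sites differ: 1 (T/C), 2 (G/T), 3 (C/A), 4 (C/T), 5 (C/A), 6 (C/T), 8 (A/T), 9 (A/G), 10 (C/T), 11 (G/A), 12 (G/A), 13 (G/T).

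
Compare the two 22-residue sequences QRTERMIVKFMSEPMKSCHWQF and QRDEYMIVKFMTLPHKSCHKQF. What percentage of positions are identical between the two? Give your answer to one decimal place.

72.7%

Mismatches at positions 3, 5, 12, 13, 15, 20 (1-based): 6 of 22.
Identical positions: 16/22 = 72.73% → 72.7%.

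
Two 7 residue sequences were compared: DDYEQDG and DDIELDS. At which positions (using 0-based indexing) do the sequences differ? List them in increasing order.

Differences at position 2 (Y→I), position 4 (Q→L), position 6 (G→S).

2, 4, 6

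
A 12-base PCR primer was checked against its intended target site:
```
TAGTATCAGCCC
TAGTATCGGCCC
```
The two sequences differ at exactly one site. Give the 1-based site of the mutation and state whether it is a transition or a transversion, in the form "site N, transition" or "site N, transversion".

site 8, transition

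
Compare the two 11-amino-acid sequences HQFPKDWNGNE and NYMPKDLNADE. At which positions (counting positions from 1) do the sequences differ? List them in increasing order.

Scanning 1-based: 1: H/N; 2: Q/Y; 3: F/M; 7: W/L; 9: G/A; 10: N/D.

1, 2, 3, 7, 9, 10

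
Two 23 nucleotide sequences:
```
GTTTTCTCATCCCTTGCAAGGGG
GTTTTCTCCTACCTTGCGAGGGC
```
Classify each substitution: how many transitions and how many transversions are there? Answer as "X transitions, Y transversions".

1 transition, 3 transversions

Transitions (purine↔purine or pyrimidine↔pyrimidine): 18 A→G.
Transversions (purine↔pyrimidine): 9 A→C, 11 C→A, 23 G→C.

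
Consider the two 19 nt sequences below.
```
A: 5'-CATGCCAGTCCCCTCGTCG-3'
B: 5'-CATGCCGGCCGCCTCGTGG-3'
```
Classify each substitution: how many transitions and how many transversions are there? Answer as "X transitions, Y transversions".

2 transitions, 2 transversions

Transitions (purine↔purine or pyrimidine↔pyrimidine): 7 A→G, 9 T→C.
Transversions (purine↔pyrimidine): 11 C→G, 18 C→G.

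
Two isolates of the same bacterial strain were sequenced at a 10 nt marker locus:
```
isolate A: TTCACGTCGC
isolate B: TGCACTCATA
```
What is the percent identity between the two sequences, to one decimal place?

6 positions differ (2, 6, 7, 8, 9, 10), so 4 of 10 match: 4/10 = 40%.

40.0%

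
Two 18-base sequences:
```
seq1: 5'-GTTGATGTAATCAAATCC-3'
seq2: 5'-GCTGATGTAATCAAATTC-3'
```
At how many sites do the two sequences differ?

2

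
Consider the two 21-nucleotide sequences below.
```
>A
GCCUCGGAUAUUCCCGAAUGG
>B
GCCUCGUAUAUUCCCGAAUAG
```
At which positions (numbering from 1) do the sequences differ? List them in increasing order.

Differences at position 7 (G→U), position 20 (G→A).

7, 20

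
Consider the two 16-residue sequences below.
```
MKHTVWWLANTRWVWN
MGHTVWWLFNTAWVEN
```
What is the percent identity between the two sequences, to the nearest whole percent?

75%

4 positions differ (2, 9, 12, 15), so 12 of 16 match: 12/16 = 75%.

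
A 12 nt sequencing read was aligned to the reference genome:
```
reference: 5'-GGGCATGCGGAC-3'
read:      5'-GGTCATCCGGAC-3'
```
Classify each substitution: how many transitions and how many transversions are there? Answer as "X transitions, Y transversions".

0 transitions, 2 transversions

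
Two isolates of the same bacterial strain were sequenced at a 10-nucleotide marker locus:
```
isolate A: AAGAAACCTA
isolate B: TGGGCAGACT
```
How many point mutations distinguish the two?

8

Comparing position by position, 8 positions differ: 1 (A/T), 2 (A/G), 4 (A/G), 5 (A/C), 7 (C/G), 8 (C/A), 9 (T/C), 10 (A/T).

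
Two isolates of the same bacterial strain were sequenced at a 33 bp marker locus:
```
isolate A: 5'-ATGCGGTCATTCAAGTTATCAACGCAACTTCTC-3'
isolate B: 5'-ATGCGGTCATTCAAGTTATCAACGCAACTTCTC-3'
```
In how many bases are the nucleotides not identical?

The two sequences are identical at every position.

0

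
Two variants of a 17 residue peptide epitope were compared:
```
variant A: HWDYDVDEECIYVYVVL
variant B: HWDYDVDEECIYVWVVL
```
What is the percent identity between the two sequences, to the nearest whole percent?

Mismatch at position 14 (1-based): 1 of 17.
Identical positions: 16/17 = 94.12% → 94%.

94%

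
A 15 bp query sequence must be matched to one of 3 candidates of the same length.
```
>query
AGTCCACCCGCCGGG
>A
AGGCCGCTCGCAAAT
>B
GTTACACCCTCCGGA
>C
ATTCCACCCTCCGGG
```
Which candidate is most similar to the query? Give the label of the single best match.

C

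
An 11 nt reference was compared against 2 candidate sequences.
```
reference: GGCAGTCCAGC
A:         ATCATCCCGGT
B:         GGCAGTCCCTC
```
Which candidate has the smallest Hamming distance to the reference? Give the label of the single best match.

B

A differs at 6 bases; B differs at 2 bases. The closest is B.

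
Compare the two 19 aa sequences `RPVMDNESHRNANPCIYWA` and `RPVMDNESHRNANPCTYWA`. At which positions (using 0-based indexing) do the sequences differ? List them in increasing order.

15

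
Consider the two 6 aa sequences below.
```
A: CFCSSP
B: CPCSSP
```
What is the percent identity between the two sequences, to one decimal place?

1 position differs (2), so 5 of 6 match: 5/6 = 83.33%.

83.3%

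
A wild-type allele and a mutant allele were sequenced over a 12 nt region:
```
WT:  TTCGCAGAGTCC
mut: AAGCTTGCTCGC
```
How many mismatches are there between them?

10

The sequences differ at sites 1, 2, 3, 4, 5, 6, 8, 9, 10, 11 (1-based) — 10 in total.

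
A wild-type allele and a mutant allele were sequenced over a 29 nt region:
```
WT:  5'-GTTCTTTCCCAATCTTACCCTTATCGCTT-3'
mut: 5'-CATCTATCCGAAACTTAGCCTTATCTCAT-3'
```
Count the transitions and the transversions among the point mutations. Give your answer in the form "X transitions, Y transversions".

Mismatches (1-based):
position 1: G→C (purine→pyrimidine, transversion)
position 2: T→A (pyrimidine→purine, transversion)
position 6: T→A (pyrimidine→purine, transversion)
position 10: C→G (pyrimidine→purine, transversion)
position 13: T→A (pyrimidine→purine, transversion)
position 18: C→G (pyrimidine→purine, transversion)
position 26: G→T (purine→pyrimidine, transversion)
position 28: T→A (pyrimidine→purine, transversion)

0 transitions, 8 transversions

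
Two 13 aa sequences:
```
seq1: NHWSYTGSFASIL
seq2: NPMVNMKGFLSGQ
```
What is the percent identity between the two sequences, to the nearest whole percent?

23%

Mismatches at positions 2, 3, 4, 5, 6, 7, 8, 10, 12, 13 (1-based): 10 of 13.
Identical positions: 3/13 = 23.08% → 23%.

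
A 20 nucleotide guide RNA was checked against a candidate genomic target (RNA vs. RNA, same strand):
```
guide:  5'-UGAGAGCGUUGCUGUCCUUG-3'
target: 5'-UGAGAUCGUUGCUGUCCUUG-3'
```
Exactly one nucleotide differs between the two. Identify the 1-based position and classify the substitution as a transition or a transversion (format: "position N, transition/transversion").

position 6, transversion

The sequences differ only at position 6: G→U (purine→pyrimidine), a transversion.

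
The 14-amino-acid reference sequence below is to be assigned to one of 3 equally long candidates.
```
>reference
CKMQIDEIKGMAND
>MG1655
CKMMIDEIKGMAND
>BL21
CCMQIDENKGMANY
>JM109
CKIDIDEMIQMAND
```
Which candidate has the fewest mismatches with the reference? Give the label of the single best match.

Hamming distances to reference — MG1655: 1; BL21: 3; JM109: 5.
Smallest is MG1655 with 1 mismatch.

MG1655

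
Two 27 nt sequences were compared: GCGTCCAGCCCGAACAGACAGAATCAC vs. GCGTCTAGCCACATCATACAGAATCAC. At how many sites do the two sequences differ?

5

Comparing position by position, 5 sites differ: 6 (C/T), 11 (C/A), 12 (G/C), 14 (A/T), 17 (G/T).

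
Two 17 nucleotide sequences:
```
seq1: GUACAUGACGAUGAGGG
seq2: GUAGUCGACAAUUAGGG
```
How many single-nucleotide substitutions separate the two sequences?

5

Comparing position by position, 5 bases differ: 4 (C/G), 5 (A/U), 6 (U/C), 10 (G/A), 13 (G/U).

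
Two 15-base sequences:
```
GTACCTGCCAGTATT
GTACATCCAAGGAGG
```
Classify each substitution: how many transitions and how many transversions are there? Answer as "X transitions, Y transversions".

Transitions (purine↔purine or pyrimidine↔pyrimidine): none.
Transversions (purine↔pyrimidine): 5 C→A, 7 G→C, 9 C→A, 12 T→G, 14 T→G, 15 T→G.

0 transitions, 6 transversions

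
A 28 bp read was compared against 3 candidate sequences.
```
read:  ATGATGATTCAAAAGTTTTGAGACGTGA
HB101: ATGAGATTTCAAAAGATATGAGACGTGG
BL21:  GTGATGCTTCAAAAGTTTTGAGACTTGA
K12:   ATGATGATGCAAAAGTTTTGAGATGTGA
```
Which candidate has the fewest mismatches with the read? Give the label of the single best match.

K12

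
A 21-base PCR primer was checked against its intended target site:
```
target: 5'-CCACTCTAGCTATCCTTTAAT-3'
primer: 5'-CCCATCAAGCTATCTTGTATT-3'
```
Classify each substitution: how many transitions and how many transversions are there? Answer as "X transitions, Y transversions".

Transitions (purine↔purine or pyrimidine↔pyrimidine): 15 C→T.
Transversions (purine↔pyrimidine): 3 A→C, 4 C→A, 7 T→A, 17 T→G, 20 A→T.

1 transition, 5 transversions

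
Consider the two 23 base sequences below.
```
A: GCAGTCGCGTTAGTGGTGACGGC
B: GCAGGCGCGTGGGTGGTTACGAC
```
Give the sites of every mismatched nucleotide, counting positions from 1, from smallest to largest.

5, 11, 12, 18, 22

Scanning 1-based: 5: T/G; 11: T/G; 12: A/G; 18: G/T; 22: G/A.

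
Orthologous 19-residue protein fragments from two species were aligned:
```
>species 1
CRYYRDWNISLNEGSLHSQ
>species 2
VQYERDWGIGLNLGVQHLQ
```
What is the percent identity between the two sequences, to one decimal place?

52.6%

Mismatches at positions 1, 2, 4, 8, 10, 13, 15, 16, 18 (1-based): 9 of 19.
Identical positions: 10/19 = 52.63% → 52.6%.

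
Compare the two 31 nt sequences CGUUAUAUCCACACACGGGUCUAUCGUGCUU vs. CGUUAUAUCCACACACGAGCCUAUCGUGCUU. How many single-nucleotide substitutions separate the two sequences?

2

Mismatches (1-based): position 18: G→A; position 20: U→C.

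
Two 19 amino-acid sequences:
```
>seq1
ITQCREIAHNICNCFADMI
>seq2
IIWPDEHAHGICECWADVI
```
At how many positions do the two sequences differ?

Comparing position by position, 9 positions differ: 2 (T/I), 3 (Q/W), 4 (C/P), 5 (R/D), 7 (I/H), 10 (N/G), 13 (N/E), 15 (F/W), 18 (M/V).

9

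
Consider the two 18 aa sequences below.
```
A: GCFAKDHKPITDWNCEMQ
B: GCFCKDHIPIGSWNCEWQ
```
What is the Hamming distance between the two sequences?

Comparing position by position, 5 positions differ: 4 (A/C), 8 (K/I), 11 (T/G), 12 (D/S), 17 (M/W).

5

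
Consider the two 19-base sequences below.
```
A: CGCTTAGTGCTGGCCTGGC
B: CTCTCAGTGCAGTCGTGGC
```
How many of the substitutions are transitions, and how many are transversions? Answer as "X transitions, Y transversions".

1 transition, 4 transversions

Transitions (purine↔purine or pyrimidine↔pyrimidine): 5 T→C.
Transversions (purine↔pyrimidine): 2 G→T, 11 T→A, 13 G→T, 15 C→G.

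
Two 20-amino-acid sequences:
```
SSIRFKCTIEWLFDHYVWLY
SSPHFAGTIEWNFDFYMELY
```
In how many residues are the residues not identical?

8

The sequences differ at residues 3, 4, 6, 7, 12, 15, 17, 18 (1-based) — 8 in total.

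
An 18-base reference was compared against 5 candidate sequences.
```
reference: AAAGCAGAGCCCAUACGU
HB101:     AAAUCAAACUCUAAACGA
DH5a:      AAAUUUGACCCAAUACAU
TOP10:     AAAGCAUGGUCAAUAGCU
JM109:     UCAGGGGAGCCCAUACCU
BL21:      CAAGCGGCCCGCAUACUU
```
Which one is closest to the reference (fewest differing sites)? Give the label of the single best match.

HB101 differs at 7 sites; DH5a differs at 6 sites; TOP10 differs at 6 sites; JM109 differs at 5 sites; BL21 differs at 6 sites. The closest is JM109.

JM109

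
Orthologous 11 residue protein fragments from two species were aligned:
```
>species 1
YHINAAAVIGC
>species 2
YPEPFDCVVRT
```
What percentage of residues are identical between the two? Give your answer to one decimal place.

Mismatches at positions 2, 3, 4, 5, 6, 7, 9, 10, 11 (1-based): 9 of 11.
Identical positions: 2/11 = 18.18% → 18.2%.

18.2%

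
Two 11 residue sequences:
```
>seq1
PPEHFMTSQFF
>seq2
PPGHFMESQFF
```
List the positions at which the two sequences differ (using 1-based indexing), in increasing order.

Scanning 1-based: 3: E/G; 7: T/E.

3, 7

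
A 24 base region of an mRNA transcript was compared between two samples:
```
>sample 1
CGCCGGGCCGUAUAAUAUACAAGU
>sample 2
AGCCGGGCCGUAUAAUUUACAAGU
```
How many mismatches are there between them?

2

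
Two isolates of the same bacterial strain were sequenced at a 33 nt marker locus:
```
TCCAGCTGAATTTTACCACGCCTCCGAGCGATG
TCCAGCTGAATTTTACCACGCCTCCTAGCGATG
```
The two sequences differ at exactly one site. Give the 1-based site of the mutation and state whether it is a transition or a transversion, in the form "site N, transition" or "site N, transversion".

site 26, transversion

Site 26 changes G→T. G is a purine and T is a pyrimidine, so this is a transversion.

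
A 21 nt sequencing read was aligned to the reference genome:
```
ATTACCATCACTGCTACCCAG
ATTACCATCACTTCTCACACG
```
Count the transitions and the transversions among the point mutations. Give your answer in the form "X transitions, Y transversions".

Transitions (purine↔purine or pyrimidine↔pyrimidine): none.
Transversions (purine↔pyrimidine): 13 G→T, 16 A→C, 17 C→A, 19 C→A, 20 A→C.

0 transitions, 5 transversions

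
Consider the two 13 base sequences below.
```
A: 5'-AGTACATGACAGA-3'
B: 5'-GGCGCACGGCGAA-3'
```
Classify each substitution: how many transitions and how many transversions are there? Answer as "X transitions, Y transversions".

Mismatches (1-based):
base 1: A→G (purine→purine, transition)
base 3: T→C (pyrimidine→pyrimidine, transition)
base 4: A→G (purine→purine, transition)
base 7: T→C (pyrimidine→pyrimidine, transition)
base 9: A→G (purine→purine, transition)
base 11: A→G (purine→purine, transition)
base 12: G→A (purine→purine, transition)

7 transitions, 0 transversions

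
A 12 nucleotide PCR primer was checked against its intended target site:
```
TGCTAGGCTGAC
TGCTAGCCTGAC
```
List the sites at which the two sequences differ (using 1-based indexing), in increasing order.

7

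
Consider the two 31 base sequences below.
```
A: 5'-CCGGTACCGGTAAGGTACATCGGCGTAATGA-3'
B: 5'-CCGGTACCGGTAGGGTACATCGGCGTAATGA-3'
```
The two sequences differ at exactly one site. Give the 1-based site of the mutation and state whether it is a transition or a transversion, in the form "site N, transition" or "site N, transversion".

site 13, transition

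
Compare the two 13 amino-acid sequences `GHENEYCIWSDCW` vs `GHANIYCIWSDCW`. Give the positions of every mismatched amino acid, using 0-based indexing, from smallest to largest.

Scanning 0-based: 2: E/A; 4: E/I.

2, 4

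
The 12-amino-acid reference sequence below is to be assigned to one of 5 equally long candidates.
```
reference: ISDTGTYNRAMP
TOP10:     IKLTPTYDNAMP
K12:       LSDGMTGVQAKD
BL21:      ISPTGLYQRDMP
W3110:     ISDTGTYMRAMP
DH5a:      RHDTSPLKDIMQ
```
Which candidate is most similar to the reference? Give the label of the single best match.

W3110

Hamming distances to reference — TOP10: 5; K12: 8; BL21: 4; W3110: 1; DH5a: 9.
Smallest is W3110 with 1 mismatch.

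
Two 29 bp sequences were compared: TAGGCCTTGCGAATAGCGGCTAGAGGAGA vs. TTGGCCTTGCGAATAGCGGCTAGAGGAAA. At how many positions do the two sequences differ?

2

The sequences differ at positions 2, 28 (1-based) — 2 in total.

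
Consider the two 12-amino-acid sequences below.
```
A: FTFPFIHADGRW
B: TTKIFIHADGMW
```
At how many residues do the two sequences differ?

4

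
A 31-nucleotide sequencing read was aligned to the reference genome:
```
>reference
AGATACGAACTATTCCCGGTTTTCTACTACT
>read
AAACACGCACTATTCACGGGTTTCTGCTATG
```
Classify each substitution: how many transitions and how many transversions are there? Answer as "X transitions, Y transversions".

Mismatches (1-based):
base 2: G→A (purine→purine, transition)
base 4: T→C (pyrimidine→pyrimidine, transition)
base 8: A→C (purine→pyrimidine, transversion)
base 16: C→A (pyrimidine→purine, transversion)
base 20: T→G (pyrimidine→purine, transversion)
base 26: A→G (purine→purine, transition)
base 30: C→T (pyrimidine→pyrimidine, transition)
base 31: T→G (pyrimidine→purine, transversion)

4 transitions, 4 transversions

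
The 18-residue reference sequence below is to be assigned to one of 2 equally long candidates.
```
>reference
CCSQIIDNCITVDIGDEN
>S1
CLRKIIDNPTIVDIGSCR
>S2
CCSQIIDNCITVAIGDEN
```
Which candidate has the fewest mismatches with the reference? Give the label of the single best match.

Hamming distances to reference — S1: 9; S2: 1.
Smallest is S2 with 1 mismatch.

S2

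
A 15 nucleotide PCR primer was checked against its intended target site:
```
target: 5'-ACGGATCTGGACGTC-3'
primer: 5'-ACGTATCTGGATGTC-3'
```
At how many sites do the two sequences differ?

2

Mismatches (1-based): site 4: G→T; site 12: C→T.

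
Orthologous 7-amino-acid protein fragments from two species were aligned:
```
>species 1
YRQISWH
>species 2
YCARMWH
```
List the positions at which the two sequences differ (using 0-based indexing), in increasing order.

Differences at position 1 (R→C), position 2 (Q→A), position 3 (I→R), position 4 (S→M).

1, 2, 3, 4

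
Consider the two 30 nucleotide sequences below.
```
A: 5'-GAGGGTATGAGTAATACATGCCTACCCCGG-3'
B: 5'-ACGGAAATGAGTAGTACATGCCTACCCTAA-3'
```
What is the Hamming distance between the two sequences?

8

Comparing position by position, 8 positions differ: 1 (G/A), 2 (A/C), 5 (G/A), 6 (T/A), 14 (A/G), 28 (C/T), 29 (G/A), 30 (G/A).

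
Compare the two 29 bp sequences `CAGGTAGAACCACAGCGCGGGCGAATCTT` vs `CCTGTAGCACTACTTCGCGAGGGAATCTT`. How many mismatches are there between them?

The sequences differ at positions 2, 3, 8, 11, 14, 15, 20, 22 (1-based) — 8 in total.

8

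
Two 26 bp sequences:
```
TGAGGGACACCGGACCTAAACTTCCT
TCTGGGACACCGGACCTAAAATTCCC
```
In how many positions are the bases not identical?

The sequences differ at positions 2, 3, 21, 26 (1-based) — 4 in total.

4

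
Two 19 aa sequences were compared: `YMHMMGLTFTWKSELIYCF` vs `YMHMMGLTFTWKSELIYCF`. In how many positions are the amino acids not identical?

No positions differ; the sequences are identical.

0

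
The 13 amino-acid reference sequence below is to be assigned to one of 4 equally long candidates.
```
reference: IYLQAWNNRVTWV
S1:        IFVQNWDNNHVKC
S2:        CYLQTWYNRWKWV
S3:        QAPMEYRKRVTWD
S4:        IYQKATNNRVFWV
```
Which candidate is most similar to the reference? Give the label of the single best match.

S4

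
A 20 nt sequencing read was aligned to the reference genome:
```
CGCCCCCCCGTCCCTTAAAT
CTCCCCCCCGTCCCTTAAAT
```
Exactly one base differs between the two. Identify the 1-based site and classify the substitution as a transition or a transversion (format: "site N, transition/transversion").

site 2, transversion

Site 2 changes G→T. G is a purine and T is a pyrimidine, so this is a transversion.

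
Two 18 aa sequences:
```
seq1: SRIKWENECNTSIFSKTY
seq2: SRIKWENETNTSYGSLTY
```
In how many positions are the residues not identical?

Mismatches (1-based): position 9: C→T; position 13: I→Y; position 14: F→G; position 16: K→L.

4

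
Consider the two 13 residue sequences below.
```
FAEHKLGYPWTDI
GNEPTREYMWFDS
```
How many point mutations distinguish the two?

9

Comparing position by position, 9 positions differ: 1 (F/G), 2 (A/N), 4 (H/P), 5 (K/T), 6 (L/R), 7 (G/E), 9 (P/M), 11 (T/F), 13 (I/S).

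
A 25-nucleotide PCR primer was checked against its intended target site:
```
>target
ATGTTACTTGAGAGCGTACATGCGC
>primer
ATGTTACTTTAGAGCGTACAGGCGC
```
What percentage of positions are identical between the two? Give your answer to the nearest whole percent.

Mismatches at positions 10, 21 (1-based): 2 of 25.
Identical positions: 23/25 = 92% → 92%.

92%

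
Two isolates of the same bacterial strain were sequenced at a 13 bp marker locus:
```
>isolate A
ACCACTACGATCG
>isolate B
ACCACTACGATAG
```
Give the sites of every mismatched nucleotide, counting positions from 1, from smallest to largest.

12

Scanning 1-based: 12: C/A.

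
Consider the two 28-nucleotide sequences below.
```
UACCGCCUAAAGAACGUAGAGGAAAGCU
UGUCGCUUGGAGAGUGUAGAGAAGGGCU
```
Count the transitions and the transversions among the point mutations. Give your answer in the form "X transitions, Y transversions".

Mismatches (1-based):
position 2: A→G (purine→purine, transition)
position 3: C→U (pyrimidine→pyrimidine, transition)
position 7: C→U (pyrimidine→pyrimidine, transition)
position 9: A→G (purine→purine, transition)
position 10: A→G (purine→purine, transition)
position 14: A→G (purine→purine, transition)
position 15: C→U (pyrimidine→pyrimidine, transition)
position 22: G→A (purine→purine, transition)
position 24: A→G (purine→purine, transition)
position 25: A→G (purine→purine, transition)

10 transitions, 0 transversions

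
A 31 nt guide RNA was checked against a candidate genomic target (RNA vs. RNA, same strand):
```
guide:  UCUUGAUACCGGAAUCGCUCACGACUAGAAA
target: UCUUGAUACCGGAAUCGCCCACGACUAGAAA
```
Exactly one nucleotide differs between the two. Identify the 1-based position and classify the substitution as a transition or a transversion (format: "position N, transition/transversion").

position 19, transition

Position 19 changes U→C. U is a pyrimidine and C is a pyrimidine, so this is a transition.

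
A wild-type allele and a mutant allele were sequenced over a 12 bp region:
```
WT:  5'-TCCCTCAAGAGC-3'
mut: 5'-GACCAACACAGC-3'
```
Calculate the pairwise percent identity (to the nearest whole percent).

6 positions differ (1, 2, 5, 6, 7, 9), so 6 of 12 match: 6/12 = 50%.

50%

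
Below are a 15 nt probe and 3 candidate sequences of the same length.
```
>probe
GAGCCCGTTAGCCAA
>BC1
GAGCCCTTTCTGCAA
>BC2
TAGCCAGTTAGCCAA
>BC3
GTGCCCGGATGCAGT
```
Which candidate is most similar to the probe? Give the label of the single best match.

Hamming distances to probe — BC1: 4; BC2: 2; BC3: 7.
Smallest is BC2 with 2 mismatches.

BC2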